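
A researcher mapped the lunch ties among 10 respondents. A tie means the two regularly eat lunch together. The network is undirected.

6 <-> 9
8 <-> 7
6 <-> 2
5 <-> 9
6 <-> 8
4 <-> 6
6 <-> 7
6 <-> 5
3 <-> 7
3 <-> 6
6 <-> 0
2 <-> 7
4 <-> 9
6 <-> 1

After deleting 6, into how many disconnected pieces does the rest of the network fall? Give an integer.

Without 6, the remaining ties split the others into: {4, 5, 9}; {2, 3, 7, 8}; {0}; {1}.
That's 4 separate components.

4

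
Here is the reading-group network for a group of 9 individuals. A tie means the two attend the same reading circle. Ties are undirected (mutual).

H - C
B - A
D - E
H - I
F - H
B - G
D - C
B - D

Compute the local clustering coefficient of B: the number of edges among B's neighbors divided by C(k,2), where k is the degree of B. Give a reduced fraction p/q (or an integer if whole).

0

B's neighbors: A, D, and G (k = 3).
Possible neighbor pairs: C(3,2) = 3. Edges among them: none → e = 0.
Clustering(B) = 0/3 = 0.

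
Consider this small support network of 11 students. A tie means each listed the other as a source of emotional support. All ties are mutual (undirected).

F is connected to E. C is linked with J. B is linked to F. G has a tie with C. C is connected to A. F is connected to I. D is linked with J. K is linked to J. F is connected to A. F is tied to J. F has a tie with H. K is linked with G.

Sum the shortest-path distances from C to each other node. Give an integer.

21

Distances from C: A:1, B:3, D:2, E:3, F:2, G:1, H:3, I:3, J:1, K:2.
Sum = 1 + 3 + 2 + 3 + 2 + 1 + 3 + 3 + 1 + 2 = 21.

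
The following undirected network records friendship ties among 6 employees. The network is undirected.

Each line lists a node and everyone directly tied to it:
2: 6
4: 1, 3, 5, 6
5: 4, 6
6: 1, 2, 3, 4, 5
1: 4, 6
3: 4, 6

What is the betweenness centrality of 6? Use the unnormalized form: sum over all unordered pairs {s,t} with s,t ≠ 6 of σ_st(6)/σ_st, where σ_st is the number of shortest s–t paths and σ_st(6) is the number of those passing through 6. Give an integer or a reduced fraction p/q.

11/2

Pairs whose geodesics pass through 6 — 4–2: 1; 2–1: 1; 2–3: 1; 2–5: 1; 1–3: 1/2; 1–5: 1/2; 3–5: 1/2.
All other pairs contribute 0.
Summing the contributions gives betweenness(6) = 11/2.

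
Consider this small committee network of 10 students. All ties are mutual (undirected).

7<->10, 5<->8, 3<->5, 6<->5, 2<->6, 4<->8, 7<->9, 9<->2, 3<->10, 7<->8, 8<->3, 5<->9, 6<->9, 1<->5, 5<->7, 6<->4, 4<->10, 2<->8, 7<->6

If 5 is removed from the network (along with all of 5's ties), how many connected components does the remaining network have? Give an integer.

Without 5, the remaining ties split the others into: {2, 3, 4, 6, 7, 8, 9, 10}; {1}.
That's 2 separate components.

2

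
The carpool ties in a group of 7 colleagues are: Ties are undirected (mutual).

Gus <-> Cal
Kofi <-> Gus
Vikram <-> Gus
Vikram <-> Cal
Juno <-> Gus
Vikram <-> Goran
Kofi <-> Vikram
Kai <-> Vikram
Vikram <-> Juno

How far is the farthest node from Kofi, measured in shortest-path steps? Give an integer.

Distances from Kofi: Cal:2, Goran:2, Gus:1, Juno:2, Kai:2, Vikram:1.
The largest is 2 (to Goran, Cal, Juno, and Kai), so the eccentricity of Kofi is 2.

2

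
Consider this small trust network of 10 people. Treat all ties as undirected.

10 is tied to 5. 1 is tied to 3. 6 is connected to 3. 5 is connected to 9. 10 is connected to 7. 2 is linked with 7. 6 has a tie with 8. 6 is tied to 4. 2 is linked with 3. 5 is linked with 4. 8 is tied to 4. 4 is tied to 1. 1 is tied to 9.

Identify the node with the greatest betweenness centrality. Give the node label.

4

Unnormalized betweenness of each node: 1:16/3, 2:9/2, 3:25/3, 4:28/3, 5:53/6, 6:23/6, 7:3, 8:0, 9:4/3, 10:9/2.
4 has the largest value, 28/3, making it the main broker — the node through which the most shortest paths run.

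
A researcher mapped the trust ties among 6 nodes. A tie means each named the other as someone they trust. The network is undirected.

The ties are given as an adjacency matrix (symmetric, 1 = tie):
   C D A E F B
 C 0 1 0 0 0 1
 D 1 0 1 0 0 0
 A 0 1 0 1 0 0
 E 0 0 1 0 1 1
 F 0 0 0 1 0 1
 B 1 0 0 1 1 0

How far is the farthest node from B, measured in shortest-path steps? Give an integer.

Distances from B: A:2, C:1, D:2, E:1, F:1.
The largest is 2 (to D and A), so the eccentricity of B is 2.

2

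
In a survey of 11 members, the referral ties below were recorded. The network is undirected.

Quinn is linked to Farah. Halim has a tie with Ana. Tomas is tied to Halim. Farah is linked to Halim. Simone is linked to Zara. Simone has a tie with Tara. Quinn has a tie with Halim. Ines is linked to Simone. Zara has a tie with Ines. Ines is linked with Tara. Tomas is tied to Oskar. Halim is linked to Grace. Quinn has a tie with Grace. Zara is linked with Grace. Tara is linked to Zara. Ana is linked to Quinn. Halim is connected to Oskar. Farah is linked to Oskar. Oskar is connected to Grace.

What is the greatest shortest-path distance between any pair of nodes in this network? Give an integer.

4

Eccentricity of each node (its greatest distance to any other): Ana:4, Farah:4, Grace:2, Halim:3, Ines:4, Oskar:3, Quinn:3, Simone:4, Tara:4, Tomas:4, Zara:3.
The maximum eccentricity is 4, realized for instance by the pair Simone–Farah via Simone – Zara – Grace – Quinn – Farah. So the diameter is 4.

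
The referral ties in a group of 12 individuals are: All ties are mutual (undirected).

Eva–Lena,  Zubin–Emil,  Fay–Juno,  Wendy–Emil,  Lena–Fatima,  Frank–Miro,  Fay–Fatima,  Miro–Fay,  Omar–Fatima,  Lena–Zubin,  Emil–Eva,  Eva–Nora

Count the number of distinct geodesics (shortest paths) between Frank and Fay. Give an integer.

1

The shortest distance is 2, and the only length-2 path is Frank–Miro–Fay. So there is exactly 1 shortest path.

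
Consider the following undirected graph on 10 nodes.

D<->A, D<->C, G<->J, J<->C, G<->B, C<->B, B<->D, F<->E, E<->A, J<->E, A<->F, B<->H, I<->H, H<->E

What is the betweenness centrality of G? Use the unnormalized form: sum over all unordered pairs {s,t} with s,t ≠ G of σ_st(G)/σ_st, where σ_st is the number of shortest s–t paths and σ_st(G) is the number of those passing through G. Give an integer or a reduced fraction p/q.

1/2

Pairs whose geodesics pass through G — J–B: 1/2.
All other pairs contribute 0.
Summing the contributions gives betweenness(G) = 1/2.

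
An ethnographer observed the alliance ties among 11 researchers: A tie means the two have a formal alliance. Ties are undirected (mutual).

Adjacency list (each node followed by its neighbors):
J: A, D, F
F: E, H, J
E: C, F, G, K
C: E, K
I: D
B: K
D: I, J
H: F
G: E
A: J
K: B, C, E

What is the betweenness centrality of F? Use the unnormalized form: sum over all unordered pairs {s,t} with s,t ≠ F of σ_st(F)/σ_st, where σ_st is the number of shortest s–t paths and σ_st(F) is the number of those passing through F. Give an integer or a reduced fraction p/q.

29

Pairs whose geodesics pass through F — E–A: 1; E–H: 1; E–D: 1; E–I: 1; E–J: 1; A–H: 1; A–K: 1; A–C: 1; A–B: 1; A–G: 1; H–D: 1; H–K: 1; H–C: 1; H–I: 1 … (+15 more pairs).
All other pairs contribute 0.
Summing the contributions gives betweenness(F) = 29.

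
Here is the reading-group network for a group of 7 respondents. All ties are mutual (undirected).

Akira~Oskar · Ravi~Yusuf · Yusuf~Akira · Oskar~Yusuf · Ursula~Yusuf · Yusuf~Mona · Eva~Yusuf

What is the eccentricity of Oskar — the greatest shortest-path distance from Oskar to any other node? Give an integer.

2

Distances from Oskar: Akira:1, Eva:2, Mona:2, Ravi:2, Ursula:2, Yusuf:1.
The largest is 2 (to Eva, Mona, Ursula, and Ravi), so the eccentricity of Oskar is 2.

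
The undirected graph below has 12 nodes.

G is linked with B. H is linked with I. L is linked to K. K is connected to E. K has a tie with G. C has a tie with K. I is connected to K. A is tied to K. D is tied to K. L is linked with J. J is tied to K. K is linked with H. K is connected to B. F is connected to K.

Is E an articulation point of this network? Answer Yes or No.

Even without E, every remaining node can still reach every other (the residual graph is connected), so E is not a cut vertex.

No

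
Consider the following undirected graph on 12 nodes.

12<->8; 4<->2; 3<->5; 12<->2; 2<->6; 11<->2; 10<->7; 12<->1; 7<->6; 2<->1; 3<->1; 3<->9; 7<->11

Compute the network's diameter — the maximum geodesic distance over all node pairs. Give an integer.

6

Eccentricity of each node (its greatest distance to any other): 1:4, 2:3, 3:5, 4:4, 5:6, 6:4, 7:5, 8:5, 9:6, 10:6, 11:4, 12:4.
The maximum eccentricity is 6, realized for instance by the pair 9–10 via 9 – 3 – 1 – 2 – 11 – 7 – 10. So the diameter is 6.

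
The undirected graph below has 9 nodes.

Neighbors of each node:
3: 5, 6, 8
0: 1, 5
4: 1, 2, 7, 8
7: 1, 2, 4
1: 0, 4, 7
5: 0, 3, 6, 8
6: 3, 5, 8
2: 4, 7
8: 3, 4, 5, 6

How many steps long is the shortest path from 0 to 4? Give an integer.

One shortest route is 0 – 1 – 4, which uses 2 edges, and 0 and 4 are not directly tied, so nothing shorter exists. So d(0,4) = 2.

2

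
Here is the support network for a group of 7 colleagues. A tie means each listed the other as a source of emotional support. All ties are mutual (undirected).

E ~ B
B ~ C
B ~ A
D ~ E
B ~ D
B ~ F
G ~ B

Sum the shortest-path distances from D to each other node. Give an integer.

10

Distances from D: A:2, B:1, C:2, E:1, F:2, G:2.
Sum = 2 + 1 + 2 + 1 + 2 + 2 = 10.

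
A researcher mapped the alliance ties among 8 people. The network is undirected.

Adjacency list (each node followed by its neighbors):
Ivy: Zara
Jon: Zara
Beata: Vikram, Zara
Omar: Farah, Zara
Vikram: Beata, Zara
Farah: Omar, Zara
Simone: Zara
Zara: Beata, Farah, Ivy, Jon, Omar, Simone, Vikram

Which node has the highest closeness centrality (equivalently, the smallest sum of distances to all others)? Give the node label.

Zara

Farness (sum of distances to all others) for each node — Beata:12, Farah:12, Ivy:13, Jon:13, Omar:12, Simone:13, Vikram:12, Zara:7.
The smallest farness is 7, for Zara, so Zara has the highest closeness.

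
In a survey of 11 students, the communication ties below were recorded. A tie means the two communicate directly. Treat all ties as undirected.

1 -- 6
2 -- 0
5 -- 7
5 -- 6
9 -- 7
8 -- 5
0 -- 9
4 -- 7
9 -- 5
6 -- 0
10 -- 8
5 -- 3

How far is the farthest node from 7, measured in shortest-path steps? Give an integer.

Distances from 7: 0:2, 1:3, 2:3, 3:2, 4:1, 5:1, 6:2, 8:2, 9:1, 10:3.
The largest is 3 (to 10, 1, and 2), so the eccentricity of 7 is 3.

3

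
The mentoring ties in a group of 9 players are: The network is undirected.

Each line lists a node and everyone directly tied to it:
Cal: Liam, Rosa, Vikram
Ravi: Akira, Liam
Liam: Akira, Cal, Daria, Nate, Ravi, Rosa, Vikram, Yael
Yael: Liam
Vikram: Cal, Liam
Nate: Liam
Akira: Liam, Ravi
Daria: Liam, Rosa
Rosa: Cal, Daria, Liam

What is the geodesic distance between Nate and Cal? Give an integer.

2

One shortest route is Nate – Liam – Cal, which uses 2 edges, and Nate and Cal are not directly tied, so nothing shorter exists. So d(Nate,Cal) = 2.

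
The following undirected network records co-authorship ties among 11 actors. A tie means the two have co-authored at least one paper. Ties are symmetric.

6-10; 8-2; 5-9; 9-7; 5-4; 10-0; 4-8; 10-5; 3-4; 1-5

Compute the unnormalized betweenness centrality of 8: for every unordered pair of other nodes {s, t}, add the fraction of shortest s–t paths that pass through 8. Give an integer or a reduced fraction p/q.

Pairs whose geodesics pass through 8 — 6–2: 1; 0–2: 1; 7–2: 1; 4–2: 1; 10–2: 1; 1–2: 1; 5–2: 1; 2–3: 1; 2–9: 1.
All other pairs contribute 0.
Summing the contributions gives betweenness(8) = 9.

9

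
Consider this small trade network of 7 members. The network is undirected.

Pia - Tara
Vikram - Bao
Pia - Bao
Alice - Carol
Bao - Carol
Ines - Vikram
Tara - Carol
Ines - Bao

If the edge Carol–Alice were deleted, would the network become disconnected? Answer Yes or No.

Without the Carol–Alice edge there is no alternate route between Carol and Alice, so the network disconnects. It is a bridge.

Yes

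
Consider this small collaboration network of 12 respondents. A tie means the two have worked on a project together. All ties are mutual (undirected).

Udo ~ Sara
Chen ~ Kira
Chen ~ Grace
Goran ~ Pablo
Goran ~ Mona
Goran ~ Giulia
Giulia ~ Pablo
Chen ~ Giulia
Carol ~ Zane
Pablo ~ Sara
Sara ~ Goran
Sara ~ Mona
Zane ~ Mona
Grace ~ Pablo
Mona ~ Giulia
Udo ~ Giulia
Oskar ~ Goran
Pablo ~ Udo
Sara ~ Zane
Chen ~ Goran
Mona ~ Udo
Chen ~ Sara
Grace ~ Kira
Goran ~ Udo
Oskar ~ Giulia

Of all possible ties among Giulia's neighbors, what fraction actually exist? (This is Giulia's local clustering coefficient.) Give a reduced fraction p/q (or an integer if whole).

Giulia's neighbors: Chen, Goran, Mona, Oskar, Pablo, and Udo (k = 6).
Possible neighbor pairs: C(6,2) = 15. Edges among them: Chen–Goran, Goran–Mona, Goran–Oskar, Goran–Pablo, Goran–Udo, Mona–Udo, Pablo–Udo → e = 7.
Clustering(Giulia) = 7/15.

7/15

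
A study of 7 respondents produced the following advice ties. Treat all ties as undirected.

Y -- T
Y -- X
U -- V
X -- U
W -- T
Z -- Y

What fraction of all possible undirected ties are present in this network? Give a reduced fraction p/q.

2/7

There are 6 edges and 7 nodes, so the maximum possible is C(7,2) = 21.
Density = 6/21 = 2/7.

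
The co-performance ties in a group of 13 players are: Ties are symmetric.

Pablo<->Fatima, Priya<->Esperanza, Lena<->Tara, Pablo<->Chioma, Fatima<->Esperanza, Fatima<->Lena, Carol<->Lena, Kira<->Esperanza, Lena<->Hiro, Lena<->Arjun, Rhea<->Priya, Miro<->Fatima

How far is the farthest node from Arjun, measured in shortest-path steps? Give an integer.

Distances from Arjun: Carol:2, Chioma:4, Esperanza:3, Fatima:2, Hiro:2, Kira:4, Lena:1, Miro:3, Pablo:3, Priya:4, Rhea:5, Tara:2.
The largest is 5 (to Rhea), so the eccentricity of Arjun is 5.

5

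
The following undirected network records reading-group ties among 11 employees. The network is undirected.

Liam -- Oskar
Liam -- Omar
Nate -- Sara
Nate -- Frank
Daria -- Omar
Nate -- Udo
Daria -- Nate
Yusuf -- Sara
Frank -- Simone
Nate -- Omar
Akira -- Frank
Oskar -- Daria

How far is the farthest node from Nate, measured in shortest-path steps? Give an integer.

2

Distances from Nate: Akira:2, Daria:1, Frank:1, Liam:2, Omar:1, Oskar:2, Sara:1, Simone:2, Udo:1, Yusuf:2.
The largest is 2 (to Yusuf, Simone, Akira, Liam, and Oskar), so the eccentricity of Nate is 2.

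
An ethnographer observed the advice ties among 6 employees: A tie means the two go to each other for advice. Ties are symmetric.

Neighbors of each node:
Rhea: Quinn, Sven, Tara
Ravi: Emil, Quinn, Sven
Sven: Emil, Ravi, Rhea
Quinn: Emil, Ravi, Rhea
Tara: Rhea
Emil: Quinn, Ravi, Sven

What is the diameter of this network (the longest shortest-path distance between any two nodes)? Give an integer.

Eccentricity of each node (its greatest distance to any other): Emil:3, Quinn:2, Ravi:3, Rhea:2, Sven:2, Tara:3.
The maximum eccentricity is 3, realized for instance by the pair Tara–Ravi via Tara – Rhea – Sven – Ravi. So the diameter is 3.

3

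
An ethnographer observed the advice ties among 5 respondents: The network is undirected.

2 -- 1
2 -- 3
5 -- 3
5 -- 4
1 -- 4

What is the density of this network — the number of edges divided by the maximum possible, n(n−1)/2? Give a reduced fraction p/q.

1/2

There are 5 edges and 5 nodes, so the maximum possible is C(5,2) = 10.
Density = 5/10 = 1/2.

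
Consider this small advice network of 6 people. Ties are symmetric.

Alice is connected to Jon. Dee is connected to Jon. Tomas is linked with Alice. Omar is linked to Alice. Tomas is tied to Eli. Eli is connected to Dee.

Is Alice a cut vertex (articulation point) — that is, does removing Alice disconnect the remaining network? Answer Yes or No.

Yes

Removing Alice leaves {Dee, Eli, Jon, and Tomas} with no path to {Omar}, so the network splits into 2 components. Alice is a cut vertex.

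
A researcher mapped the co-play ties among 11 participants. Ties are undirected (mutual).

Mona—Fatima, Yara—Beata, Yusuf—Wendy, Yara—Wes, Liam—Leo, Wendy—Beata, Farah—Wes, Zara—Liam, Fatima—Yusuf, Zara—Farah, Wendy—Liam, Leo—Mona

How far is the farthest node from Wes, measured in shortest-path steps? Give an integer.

Distances from Wes: Beata:2, Farah:1, Fatima:5, Leo:4, Liam:3, Mona:5, Wendy:3, Yara:1, Yusuf:4, Zara:2.
The largest is 5 (to Mona and Fatima), so the eccentricity of Wes is 5.

5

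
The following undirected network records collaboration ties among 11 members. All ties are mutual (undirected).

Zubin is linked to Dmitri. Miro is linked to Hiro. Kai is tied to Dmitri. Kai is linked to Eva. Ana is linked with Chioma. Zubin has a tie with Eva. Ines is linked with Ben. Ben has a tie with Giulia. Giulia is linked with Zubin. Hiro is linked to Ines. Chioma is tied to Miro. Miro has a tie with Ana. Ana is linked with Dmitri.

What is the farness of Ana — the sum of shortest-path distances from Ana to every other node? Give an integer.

Distances from Ana: Ben:4, Chioma:1, Dmitri:1, Eva:3, Giulia:3, Hiro:2, Ines:3, Kai:2, Miro:1, Zubin:2.
Sum = 4 + 1 + 1 + 3 + 3 + 2 + 3 + 2 + 1 + 2 = 22.

22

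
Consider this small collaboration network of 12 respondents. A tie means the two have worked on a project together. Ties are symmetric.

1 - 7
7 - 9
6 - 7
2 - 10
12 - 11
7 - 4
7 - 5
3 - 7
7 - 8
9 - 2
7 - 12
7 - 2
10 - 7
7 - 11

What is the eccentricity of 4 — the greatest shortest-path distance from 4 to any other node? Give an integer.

2

Distances from 4: 1:2, 2:2, 3:2, 5:2, 6:2, 7:1, 8:2, 9:2, 10:2, 11:2, 12:2.
The largest is 2 (to 9, 11, 2, 12, 10, 3, 6, 5, 8, and 1), so the eccentricity of 4 is 2.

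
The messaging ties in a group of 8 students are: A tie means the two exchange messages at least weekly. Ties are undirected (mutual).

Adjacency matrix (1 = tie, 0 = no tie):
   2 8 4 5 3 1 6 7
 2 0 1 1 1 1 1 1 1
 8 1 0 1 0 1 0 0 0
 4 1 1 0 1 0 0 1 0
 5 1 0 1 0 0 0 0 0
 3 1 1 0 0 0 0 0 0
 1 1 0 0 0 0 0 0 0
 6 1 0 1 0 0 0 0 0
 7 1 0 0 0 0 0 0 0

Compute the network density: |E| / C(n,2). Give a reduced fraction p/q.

There are 11 edges and 8 nodes, so the maximum possible is C(8,2) = 28.
Density = 11/28.

11/28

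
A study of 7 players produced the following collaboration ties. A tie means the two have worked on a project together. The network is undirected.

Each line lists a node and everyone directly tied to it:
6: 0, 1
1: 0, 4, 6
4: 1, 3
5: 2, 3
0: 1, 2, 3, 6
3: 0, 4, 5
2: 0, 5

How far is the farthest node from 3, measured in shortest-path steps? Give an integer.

2

Distances from 3: 0:1, 1:2, 2:2, 4:1, 5:1, 6:2.
The largest is 2 (to 1, 2, and 6), so the eccentricity of 3 is 2.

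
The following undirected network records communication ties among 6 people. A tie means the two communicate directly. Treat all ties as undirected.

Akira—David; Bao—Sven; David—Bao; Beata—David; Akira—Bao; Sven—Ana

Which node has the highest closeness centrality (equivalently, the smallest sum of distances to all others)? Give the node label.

Bao

Farness (sum of distances to all others) for each node — Akira:9, Ana:13, Bao:7, Beata:12, David:8, Sven:9.
The smallest farness is 7, for Bao, so Bao has the highest closeness.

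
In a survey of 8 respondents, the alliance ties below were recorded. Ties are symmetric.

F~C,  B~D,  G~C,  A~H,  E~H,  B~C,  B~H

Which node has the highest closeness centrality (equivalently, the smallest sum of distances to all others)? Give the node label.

B

Farness (sum of distances to all others) for each node — A:19, B:11, C:13, D:17, E:19, F:19, G:19, H:13.
The smallest farness is 11, for B, so B has the highest closeness.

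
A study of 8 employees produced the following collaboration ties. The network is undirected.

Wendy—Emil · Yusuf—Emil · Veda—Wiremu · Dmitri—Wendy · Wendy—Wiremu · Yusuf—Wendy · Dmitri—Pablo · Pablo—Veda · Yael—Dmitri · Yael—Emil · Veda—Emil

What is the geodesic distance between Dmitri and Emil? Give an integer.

One shortest route is Dmitri – Wendy – Emil, which uses 2 edges, and Dmitri and Emil are not directly tied, so nothing shorter exists. So d(Dmitri,Emil) = 2.

2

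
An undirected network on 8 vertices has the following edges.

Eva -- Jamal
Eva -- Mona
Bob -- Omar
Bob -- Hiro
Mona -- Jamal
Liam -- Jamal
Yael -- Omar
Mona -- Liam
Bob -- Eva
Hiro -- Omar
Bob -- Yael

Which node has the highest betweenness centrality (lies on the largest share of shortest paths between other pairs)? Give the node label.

Unnormalized betweenness of each node: Bob:25/2, Eva:12, Hiro:0, Jamal:5/2, Liam:0, Mona:5/2, Omar:1/2, Yael:0.
Bob has the largest value, 25/2, making it the main broker — the node through which the most shortest paths run.

Bob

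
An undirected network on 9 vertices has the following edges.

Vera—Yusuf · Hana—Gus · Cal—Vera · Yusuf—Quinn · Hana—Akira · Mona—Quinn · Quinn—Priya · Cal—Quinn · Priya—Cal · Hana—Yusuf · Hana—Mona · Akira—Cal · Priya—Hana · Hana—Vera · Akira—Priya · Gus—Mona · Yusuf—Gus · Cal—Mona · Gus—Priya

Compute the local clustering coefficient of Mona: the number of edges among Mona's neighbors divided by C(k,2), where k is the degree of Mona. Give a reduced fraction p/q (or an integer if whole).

Mona's neighbors: Cal, Gus, Hana, and Quinn (k = 4).
Possible neighbor pairs: C(4,2) = 6. Edges among them: Cal–Quinn, Gus–Hana → e = 2.
Clustering(Mona) = 2/6 = 1/3.

1/3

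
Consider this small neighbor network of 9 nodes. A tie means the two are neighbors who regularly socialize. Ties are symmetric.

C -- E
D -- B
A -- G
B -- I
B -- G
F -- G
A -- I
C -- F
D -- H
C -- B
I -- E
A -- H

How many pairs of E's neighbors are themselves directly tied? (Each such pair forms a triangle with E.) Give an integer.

0

E's neighbors are C and I, but none of them are tied to each other, so no triangle contains E.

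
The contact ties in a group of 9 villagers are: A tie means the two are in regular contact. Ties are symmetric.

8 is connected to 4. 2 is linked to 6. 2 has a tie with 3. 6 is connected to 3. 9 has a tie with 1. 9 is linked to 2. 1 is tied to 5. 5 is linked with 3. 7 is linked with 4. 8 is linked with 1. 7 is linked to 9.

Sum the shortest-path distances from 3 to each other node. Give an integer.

17

Distances from 3: 1:2, 2:1, 4:4, 5:1, 6:1, 7:3, 8:3, 9:2.
Sum = 2 + 1 + 4 + 1 + 1 + 3 + 3 + 2 = 17.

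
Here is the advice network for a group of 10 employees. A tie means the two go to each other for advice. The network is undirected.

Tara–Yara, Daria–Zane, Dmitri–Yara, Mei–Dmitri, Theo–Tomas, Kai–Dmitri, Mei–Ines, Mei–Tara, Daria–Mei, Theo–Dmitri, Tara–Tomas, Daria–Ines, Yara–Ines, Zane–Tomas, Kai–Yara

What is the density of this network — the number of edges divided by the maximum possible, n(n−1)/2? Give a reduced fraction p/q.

1/3

There are 15 edges and 10 nodes, so the maximum possible is C(10,2) = 45.
Density = 15/45 = 1/3.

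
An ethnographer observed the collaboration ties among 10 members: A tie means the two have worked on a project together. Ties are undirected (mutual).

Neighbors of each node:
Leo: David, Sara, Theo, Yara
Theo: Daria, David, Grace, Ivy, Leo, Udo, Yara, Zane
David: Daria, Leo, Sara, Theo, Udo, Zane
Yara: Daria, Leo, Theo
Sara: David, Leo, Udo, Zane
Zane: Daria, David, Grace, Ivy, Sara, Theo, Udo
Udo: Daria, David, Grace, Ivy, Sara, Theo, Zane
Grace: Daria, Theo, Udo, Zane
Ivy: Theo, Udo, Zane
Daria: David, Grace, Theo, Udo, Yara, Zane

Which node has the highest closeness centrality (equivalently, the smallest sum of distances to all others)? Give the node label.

Farness (sum of distances to all others) for each node — Daria:12, David:12, Grace:14, Ivy:15, Leo:14, Sara:14, Theo:10, Udo:11, Yara:15, Zane:11.
The smallest farness is 10, for Theo, so Theo has the highest closeness.

Theo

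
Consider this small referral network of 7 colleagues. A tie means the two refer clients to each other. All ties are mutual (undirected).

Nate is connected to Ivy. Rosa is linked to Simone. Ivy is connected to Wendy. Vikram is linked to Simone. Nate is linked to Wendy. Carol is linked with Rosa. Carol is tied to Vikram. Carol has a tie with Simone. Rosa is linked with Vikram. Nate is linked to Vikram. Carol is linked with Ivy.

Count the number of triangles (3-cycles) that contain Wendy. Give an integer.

1

Wendy's neighbors: Ivy and Nate.
Neighbor pairs that are themselves tied: Wendy–Ivy–Nate. Each forms one triangle with Wendy, for 1 in total.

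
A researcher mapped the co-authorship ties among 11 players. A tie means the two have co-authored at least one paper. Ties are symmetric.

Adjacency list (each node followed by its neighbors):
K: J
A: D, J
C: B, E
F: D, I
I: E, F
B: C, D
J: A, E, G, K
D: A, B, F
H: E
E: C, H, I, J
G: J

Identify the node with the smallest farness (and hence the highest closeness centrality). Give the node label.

Farness (sum of distances to all others) for each node — A:21, B:25, C:22, D:22, E:17, F:25, G:27, H:26, I:22, J:18, K:27.
The smallest farness is 17, for E, so E has the highest closeness.

E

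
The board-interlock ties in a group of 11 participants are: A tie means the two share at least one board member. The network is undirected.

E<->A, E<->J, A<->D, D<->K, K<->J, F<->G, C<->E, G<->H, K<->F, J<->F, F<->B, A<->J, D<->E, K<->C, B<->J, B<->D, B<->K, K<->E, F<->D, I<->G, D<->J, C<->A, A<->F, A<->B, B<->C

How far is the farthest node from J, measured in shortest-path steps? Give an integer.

3

Distances from J: A:1, B:1, C:2, D:1, E:1, F:1, G:2, H:3, I:3, K:1.
The largest is 3 (to H and I), so the eccentricity of J is 3.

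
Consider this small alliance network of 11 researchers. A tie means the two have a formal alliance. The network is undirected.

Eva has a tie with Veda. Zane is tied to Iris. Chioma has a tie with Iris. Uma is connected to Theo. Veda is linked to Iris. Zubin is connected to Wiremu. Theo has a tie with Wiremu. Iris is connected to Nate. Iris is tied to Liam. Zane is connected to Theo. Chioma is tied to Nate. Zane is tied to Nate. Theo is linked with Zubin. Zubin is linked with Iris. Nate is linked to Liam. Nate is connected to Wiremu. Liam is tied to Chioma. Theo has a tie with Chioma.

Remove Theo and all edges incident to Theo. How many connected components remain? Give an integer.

Without Theo, the remaining ties split the others into: {Uma}; {Chioma, Eva, Iris, Liam, Nate, Veda, Wiremu, Zane, Zubin}.
That's 2 separate components.

2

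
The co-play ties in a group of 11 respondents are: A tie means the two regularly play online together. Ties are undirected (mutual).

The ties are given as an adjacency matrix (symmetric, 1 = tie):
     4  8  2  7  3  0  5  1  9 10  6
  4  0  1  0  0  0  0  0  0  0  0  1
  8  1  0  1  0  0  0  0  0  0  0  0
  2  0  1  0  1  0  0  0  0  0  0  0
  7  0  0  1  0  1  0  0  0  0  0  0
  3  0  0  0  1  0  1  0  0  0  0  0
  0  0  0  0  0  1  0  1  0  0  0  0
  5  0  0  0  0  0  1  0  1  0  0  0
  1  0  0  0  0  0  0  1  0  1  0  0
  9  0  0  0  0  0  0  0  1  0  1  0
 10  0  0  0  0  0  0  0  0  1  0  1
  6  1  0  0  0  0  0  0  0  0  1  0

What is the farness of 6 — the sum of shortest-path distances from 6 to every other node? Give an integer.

30

Distances from 6: 0:5, 1:3, 2:3, 3:5, 4:1, 5:4, 7:4, 8:2, 9:2, 10:1.
Sum = 5 + 3 + 3 + 5 + 1 + 4 + 4 + 2 + 2 + 1 = 30.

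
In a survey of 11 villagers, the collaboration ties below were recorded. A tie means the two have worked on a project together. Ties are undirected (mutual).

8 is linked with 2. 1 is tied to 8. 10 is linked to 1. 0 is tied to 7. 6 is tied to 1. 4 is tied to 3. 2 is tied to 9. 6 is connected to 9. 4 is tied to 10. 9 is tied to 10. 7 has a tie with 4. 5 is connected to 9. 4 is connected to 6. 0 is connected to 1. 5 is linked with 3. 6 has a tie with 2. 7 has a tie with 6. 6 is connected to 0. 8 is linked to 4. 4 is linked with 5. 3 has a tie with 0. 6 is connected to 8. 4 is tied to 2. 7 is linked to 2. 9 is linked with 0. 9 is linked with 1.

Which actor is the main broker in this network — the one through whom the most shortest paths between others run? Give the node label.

Unnormalized betweenness of each node: 0:10/3, 1:13/6, 2:5/4, 3:5/6, 4:61/6, 5:3/4, 6:43/12, 7:2/3, 8:2/3, 9:5, 10:7/12.
4 has the largest value, 61/6, making it the main broker — the node through which the most shortest paths run.

4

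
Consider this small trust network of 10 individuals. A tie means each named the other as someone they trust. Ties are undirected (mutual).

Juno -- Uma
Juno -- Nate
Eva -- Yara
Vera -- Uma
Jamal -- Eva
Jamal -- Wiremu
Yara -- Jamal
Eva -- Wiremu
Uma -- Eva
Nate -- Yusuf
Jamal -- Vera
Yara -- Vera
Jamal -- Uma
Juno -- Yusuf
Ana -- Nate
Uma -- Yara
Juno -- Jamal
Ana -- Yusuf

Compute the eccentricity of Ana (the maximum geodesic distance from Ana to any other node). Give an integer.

4

Distances from Ana: Eva:4, Jamal:3, Juno:2, Nate:1, Uma:3, Vera:4, Wiremu:4, Yara:4, Yusuf:1.
The largest is 4 (to Eva, Wiremu, Vera, and Yara), so the eccentricity of Ana is 4.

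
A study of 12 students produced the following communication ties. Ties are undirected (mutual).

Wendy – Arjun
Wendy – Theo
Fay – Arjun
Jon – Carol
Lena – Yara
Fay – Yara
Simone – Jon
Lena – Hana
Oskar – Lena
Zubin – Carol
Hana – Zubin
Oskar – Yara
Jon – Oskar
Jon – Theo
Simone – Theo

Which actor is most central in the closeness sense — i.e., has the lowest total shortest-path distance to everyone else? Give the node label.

Jon

Farness (sum of distances to all others) for each node — Arjun:31, Carol:27, Fay:29, Hana:31, Jon:21, Lena:25, Oskar:22, Simone:28, Theo:25, Wendy:30, Yara:24, Zubin:31.
The smallest farness is 21, for Jon, so Jon has the highest closeness.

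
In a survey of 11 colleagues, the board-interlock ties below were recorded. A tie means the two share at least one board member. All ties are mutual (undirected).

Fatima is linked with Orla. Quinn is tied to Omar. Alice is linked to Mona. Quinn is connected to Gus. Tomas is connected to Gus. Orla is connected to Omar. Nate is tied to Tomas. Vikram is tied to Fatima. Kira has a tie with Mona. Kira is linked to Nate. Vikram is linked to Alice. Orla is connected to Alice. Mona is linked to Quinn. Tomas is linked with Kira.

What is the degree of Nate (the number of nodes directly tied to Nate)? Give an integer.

Nate is directly tied to Kira and Tomas. That is 2 neighbors, so the degree of Nate is 2.

2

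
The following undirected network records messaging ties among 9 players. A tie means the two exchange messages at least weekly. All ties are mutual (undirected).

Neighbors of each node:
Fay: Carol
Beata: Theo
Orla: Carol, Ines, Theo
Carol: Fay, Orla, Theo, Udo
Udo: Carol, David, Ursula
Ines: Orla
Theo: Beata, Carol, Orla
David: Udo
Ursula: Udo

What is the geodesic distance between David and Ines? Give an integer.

4

One shortest route is David – Udo – Carol – Orla – Ines, which uses 4 edges, and at distance 3 from David we only reach {Fay, Orla, Theo}, which does not include Ines. So d(David,Ines) = 4.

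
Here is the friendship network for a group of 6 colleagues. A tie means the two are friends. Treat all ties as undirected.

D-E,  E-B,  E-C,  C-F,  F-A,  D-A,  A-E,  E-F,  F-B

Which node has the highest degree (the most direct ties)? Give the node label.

E

Degrees — A:3, B:2, C:2, D:2, E:5, F:4.
The maximum is 5, attained only by E.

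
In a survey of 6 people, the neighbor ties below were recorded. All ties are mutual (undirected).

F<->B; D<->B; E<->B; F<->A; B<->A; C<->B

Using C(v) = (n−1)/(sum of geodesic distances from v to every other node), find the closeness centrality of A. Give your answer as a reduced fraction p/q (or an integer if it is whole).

5/8

Distances from A: B:1, C:2, D:2, E:2, F:1. Sum = 8.
n = 6, so closeness = 5/8.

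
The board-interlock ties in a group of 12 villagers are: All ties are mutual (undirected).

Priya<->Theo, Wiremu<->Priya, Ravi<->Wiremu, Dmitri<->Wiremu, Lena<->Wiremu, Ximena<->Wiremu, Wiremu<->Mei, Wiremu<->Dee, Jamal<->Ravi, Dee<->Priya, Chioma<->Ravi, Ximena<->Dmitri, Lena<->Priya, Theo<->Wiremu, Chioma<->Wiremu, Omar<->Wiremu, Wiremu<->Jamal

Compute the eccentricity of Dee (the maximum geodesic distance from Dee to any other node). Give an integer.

2

Distances from Dee: Chioma:2, Dmitri:2, Jamal:2, Lena:2, Mei:2, Omar:2, Priya:1, Ravi:2, Theo:2, Wiremu:1, Ximena:2.
The largest is 2 (to Ximena, Dmitri, Chioma, Lena, Omar, Ravi, Jamal, Mei, and Theo), so the eccentricity of Dee is 2.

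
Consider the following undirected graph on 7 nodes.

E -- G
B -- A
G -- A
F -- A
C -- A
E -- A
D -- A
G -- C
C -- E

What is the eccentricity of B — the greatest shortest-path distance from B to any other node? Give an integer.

Distances from B: A:1, C:2, D:2, E:2, F:2, G:2.
The largest is 2 (to G, C, F, E, and D), so the eccentricity of B is 2.

2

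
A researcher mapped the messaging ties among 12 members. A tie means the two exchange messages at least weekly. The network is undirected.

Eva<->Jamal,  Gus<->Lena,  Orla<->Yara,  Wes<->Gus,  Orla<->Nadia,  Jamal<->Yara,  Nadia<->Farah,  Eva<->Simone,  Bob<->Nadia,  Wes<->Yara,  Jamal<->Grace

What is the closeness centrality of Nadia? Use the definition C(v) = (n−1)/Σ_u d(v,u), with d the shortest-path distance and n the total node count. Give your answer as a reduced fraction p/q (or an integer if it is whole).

1/3

Distances from Nadia: Bob:1, Eva:4, Farah:1, Grace:4, Gus:4, Jamal:3, Lena:5, Orla:1, Simone:5, Wes:3, Yara:2. Sum = 33.
n = 12, so closeness = 11/33 = 1/3.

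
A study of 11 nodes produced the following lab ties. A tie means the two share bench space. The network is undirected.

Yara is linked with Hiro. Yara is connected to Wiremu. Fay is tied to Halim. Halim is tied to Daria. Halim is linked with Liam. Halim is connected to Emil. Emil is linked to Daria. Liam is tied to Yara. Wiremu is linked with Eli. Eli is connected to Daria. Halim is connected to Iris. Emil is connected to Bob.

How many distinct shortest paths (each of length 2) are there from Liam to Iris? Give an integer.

The shortest distance is 2, and the only length-2 path is Liam–Halim–Iris. So there is exactly 1 shortest path.

1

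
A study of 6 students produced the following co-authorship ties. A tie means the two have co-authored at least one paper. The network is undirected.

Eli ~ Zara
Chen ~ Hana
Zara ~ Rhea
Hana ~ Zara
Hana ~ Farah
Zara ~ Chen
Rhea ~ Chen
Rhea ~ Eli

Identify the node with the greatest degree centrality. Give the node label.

Zara

Degrees — Chen:3, Eli:2, Farah:1, Hana:3, Rhea:3, Zara:4.
The maximum is 4, attained only by Zara.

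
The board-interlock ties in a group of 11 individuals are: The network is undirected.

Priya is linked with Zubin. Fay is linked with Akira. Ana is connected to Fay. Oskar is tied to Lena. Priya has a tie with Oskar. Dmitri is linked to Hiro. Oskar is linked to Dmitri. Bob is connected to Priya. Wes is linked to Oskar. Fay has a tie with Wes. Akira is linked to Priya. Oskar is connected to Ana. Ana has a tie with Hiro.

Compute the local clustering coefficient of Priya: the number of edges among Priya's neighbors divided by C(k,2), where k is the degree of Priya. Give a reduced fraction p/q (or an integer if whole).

0

Priya's neighbors: Akira, Bob, Oskar, and Zubin (k = 4).
Possible neighbor pairs: C(4,2) = 6. Edges among them: none → e = 0.
Clustering(Priya) = 0/6 = 0.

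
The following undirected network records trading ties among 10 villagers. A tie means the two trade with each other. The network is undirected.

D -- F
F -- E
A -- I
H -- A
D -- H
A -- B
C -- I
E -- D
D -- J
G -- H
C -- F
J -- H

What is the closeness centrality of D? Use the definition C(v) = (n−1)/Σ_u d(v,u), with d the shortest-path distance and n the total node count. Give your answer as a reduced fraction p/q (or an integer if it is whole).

9/16

Distances from D: A:2, B:3, C:2, E:1, F:1, G:2, H:1, I:3, J:1. Sum = 16.
n = 10, so closeness = 9/16.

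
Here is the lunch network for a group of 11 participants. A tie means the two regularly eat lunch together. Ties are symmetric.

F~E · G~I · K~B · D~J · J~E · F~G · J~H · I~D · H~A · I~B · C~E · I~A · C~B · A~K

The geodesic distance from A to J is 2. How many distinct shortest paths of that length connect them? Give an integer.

1

The shortest distance is 2, and the only length-2 path is A–H–J. So there is exactly 1 shortest path.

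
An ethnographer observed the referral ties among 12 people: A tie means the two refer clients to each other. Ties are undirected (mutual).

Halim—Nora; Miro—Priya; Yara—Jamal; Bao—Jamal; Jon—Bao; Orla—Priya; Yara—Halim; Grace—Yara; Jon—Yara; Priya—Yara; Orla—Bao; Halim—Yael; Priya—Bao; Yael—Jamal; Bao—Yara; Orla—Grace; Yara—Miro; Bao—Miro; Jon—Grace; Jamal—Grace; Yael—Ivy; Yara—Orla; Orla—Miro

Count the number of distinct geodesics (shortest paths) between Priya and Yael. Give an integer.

The shortest distance is 3. The length-3 paths are: Priya–Yara–Halim–Yael; Priya–Bao–Jamal–Yael; Priya–Yara–Jamal–Yael.
That gives 3 distinct shortest paths.

3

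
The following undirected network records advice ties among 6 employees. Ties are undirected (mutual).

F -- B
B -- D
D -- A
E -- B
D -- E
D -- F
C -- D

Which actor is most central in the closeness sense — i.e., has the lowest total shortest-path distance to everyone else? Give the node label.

D

Farness (sum of distances to all others) for each node — A:9, B:7, C:9, D:5, E:8, F:8.
The smallest farness is 5, for D, so D has the highest closeness.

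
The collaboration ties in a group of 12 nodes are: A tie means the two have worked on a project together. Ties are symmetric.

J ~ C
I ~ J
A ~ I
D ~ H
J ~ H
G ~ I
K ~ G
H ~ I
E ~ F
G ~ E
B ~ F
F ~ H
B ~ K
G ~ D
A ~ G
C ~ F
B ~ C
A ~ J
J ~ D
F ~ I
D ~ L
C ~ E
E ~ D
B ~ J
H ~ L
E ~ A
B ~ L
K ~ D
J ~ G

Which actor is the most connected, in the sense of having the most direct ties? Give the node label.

J

Degrees — A:4, B:5, C:4, D:6, E:5, F:5, G:6, H:5, I:5, J:7, K:3, L:3.
The maximum is 7, attained only by J.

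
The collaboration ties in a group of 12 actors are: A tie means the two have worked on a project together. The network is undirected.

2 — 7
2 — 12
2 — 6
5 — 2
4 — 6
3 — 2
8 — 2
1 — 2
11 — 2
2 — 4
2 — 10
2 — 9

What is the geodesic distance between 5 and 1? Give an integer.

2

One shortest route is 5 – 2 – 1, which uses 2 edges, and 5 and 1 are not directly tied, so nothing shorter exists. So d(5,1) = 2.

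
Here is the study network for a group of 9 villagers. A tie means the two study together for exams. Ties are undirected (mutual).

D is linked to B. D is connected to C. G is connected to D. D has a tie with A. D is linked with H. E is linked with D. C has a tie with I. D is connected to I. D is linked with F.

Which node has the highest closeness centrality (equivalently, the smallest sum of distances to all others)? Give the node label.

Farness (sum of distances to all others) for each node — A:15, B:15, C:14, D:8, E:15, F:15, G:15, H:15, I:14.
The smallest farness is 8, for D, so D has the highest closeness.

D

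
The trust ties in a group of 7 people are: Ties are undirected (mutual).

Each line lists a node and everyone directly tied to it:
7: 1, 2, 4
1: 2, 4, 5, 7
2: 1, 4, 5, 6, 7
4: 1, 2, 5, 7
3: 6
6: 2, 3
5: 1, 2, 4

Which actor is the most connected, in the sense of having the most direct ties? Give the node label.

2

Degrees — 1:4, 2:5, 3:1, 4:4, 5:3, 6:2, 7:3.
The maximum is 5, attained only by 2.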